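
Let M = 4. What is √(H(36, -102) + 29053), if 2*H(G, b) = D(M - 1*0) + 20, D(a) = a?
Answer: √29065 ≈ 170.48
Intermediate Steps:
H(G, b) = 12 (H(G, b) = ((4 - 1*0) + 20)/2 = ((4 + 0) + 20)/2 = (4 + 20)/2 = (½)*24 = 12)
√(H(36, -102) + 29053) = √(12 + 29053) = √29065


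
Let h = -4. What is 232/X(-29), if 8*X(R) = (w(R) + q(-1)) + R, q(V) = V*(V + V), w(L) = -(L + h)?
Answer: 928/3 ≈ 309.33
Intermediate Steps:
w(L) = 4 - L (w(L) = -(L - 4) = -(-4 + L) = 4 - L)
q(V) = 2*V**2 (q(V) = V*(2*V) = 2*V**2)
X(R) = 3/4 (X(R) = (((4 - R) + 2*(-1)**2) + R)/8 = (((4 - R) + 2*1) + R)/8 = (((4 - R) + 2) + R)/8 = ((6 - R) + R)/8 = (1/8)*6 = 3/4)
232/X(-29) = 232/(3/4) = 232*(4/3) = 928/3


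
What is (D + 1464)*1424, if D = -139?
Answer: 1886800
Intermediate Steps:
(D + 1464)*1424 = (-139 + 1464)*1424 = 1325*1424 = 1886800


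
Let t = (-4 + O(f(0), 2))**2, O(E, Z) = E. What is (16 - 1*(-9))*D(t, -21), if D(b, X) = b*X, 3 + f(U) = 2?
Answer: -13125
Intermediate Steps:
f(U) = -1 (f(U) = -3 + 2 = -1)
t = 25 (t = (-4 - 1)**2 = (-5)**2 = 25)
D(b, X) = X*b
(16 - 1*(-9))*D(t, -21) = (16 - 1*(-9))*(-21*25) = (16 + 9)*(-525) = 25*(-525) = -13125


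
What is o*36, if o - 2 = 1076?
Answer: 38808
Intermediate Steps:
o = 1078 (o = 2 + 1076 = 1078)
o*36 = 1078*36 = 38808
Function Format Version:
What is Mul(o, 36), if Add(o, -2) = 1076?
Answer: 38808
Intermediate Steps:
o = 1078 (o = Add(2, 1076) = 1078)
Mul(o, 36) = Mul(1078, 36) = 38808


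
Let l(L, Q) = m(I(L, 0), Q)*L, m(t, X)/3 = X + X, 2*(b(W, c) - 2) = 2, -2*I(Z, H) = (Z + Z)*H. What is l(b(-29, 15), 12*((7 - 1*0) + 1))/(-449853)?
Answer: -576/149951 ≈ -0.0038413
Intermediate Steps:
I(Z, H) = -H*Z (I(Z, H) = -(Z + Z)*H/2 = -2*Z*H/2 = -H*Z)
b(W, c) = 3 (b(W, c) = 2 + (1/2)*2 = 2 + 1 = 3)
m(t, X) = 6*X (m(t, X) = 3*(X + X) = 3*(2*X) = 6*X)
l(L, Q) = 6*L*Q (l(L, Q) = (6*Q)*L = 6*L*Q)
l(b(-29, 15), 12*((7 - 1*0) + 1))/(-449853) = (6*3*(12*((7 - 1*0) + 1)))/(-449853) = (6*3*(12*((7 + 0) + 1)))*(-1/449853) = (6*3*(12*(7 + 1)))*(-1/449853) = (6*3*(12*8))*(-1/449853) = (6*3*96)*(-1/449853) = 1728*(-1/449853) = -576/149951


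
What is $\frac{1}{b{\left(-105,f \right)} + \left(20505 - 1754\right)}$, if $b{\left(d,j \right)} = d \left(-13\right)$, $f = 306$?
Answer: $\frac{1}{20116} \approx 4.9712 \cdot 10^{-5}$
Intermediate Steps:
$b{\left(d,j \right)} = - 13 d$
$\frac{1}{b{\left(-105,f \right)} + \left(20505 - 1754\right)} = \frac{1}{\left(-13\right) \left(-105\right) + \left(20505 - 1754\right)} = \frac{1}{1365 + 18751} = \frac{1}{20116}$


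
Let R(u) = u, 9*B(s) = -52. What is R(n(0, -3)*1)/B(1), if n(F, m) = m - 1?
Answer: 9/13 ≈ 0.69231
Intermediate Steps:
n(F, m) = -1 + m
B(s) = -52/9 (B(s) = (⅑)*(-52) = -52/9)
R(n(0, -3)*1)/B(1) = ((-1 - 3)*1)/(-52/9) = -4*1*(-9/52) = -4*(-9/52) = 9/13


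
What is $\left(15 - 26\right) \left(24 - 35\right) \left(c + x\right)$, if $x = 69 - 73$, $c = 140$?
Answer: $16456$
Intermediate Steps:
$x = -4$
$\left(15 - 26\right) \left(24 - 35\right) \left(c + x\right) = \left(15 - 26\right) \left(24 - 35\right) \left(140 - 4\right) = \left(-11\right) \left(-11\right) 136 = 121 \cdot 136 = 16456$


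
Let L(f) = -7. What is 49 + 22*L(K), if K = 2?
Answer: -105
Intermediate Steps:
49 + 22*L(K) = 49 + 22*(-7) = 49 - 154 = -105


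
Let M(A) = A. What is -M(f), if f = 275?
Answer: -275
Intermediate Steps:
-M(f) = -1*275 = -275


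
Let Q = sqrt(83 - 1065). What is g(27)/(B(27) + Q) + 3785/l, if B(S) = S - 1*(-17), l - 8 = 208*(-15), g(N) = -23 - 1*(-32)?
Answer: (-3785*sqrt(982) + 138532*I)/(3112*(sqrt(982) - 44*I)) ≈ -1.0806 - 0.096653*I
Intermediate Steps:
Q = I*sqrt(982) (Q = sqrt(-982) = I*sqrt(982) ≈ 31.337*I)
g(N) = 9 (g(N) = -23 + 32 = 9)
l = -3112 (l = 8 + 208*(-15) = 8 - 3120 = -3112)
B(S) = 17 + S (B(S) = S + 17 = 17 + S)
g(27)/(B(27) + Q) + 3785/l = 9/((17 + 27) + I*sqrt(982)) + 3785/(-3112) = 9/(44 + I*sqrt(982)) + 3785*(-1/3112) = 9/(44 + I*sqrt(982)) - 3785/3112 = -3785/3112 + 9/(44 + I*sqrt(982))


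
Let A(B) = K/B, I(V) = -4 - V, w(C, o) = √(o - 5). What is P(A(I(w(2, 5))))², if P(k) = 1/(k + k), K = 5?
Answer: 4/25 ≈ 0.16000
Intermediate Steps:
w(C, o) = √(-5 + o)
A(B) = 5/B
P(k) = 1/(2*k)
P(A(I(w(2, 5))))² = (1/(2*((5/(-4 - √(-5 + 5))))))² = (1/(2*((5/(-4 - √0)))))² = (1/(2*((5/(-4 - 1*0)))))² = (1/(2*((5/(-4 + 0)))))² = (1/(2*((5/(-4)))))² = (1/(2*((5*(-¼)))))² = (1/(2*(-5/4)))² = ((½)*(-⅘))² = (-⅖)² = 4/25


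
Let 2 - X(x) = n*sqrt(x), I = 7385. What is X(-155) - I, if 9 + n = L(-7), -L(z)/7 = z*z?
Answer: -7383 + 352*I*sqrt(155) ≈ -7383.0 + 4382.4*I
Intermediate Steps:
L(z) = -7*z**2 (L(z) = -7*z*z = -7*z**2)
n = -352 (n = -9 - 7*(-7)**2 = -9 - 7*49 = -9 - 343 = -352)
X(x) = 2 + 352*sqrt(x) (X(x) = 2 - (-352)*sqrt(x) = 2 + 352*sqrt(x))
X(-155) - I = (2 + 352*sqrt(-155)) - 1*7385 = (2 + 352*(I*sqrt(155))) - 7385 = (2 + 352*I*sqrt(155)) - 7385 = -7383 + 352*I*sqrt(155)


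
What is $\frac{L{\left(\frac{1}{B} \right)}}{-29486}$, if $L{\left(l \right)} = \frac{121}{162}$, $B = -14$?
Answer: $- \frac{121}{4776732} \approx -2.5331 \cdot 10^{-5}$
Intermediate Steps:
$L{\left(l \right)} = \frac{121}{162}$ ($L{\left(l \right)} = 121 \cdot \frac{1}{162} = \frac{121}{162}$)
$\frac{L{\left(\frac{1}{B} \right)}}{-29486} = \frac{121}{162 \left(-29486\right)} = \frac{121}{162} \left(- \frac{1}{29486}\right) = - \frac{121}{4776732}$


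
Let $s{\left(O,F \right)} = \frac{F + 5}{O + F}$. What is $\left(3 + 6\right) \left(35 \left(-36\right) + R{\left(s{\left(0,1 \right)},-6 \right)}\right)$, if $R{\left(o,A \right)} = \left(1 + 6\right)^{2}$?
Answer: $-10899$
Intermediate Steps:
$s{\left(O,F \right)} = \frac{5 + F}{F + O}$
$R{\left(o,A \right)} = 49$ ($R{\left(o,A \right)} = 7^{2} = 49$)
$\left(3 + 6\right) \left(35 \left(-36\right) + R{\left(s{\left(0,1 \right)},-6 \right)}\right) = \left(3 + 6\right) \left(35 \left(-36\right) + 49\right) = 9 \left(-1260 + 49\right) = 9 \left(-1211\right) = -10899$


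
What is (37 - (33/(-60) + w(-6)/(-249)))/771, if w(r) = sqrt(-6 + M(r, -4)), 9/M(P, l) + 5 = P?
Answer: 751/15420 + 5*I*sqrt(33)/2111769 ≈ 0.048703 + 1.3601e-5*I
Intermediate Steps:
M(P, l) = 9/(-5 + P)
w(r) = sqrt(-6 + 9/(-5 + r))
(37 - (33/(-60) + w(-6)/(-249)))/771 = (37 - (33/(-60) + sqrt(-6 + 9/(-5 - 6))/(-249)))/771 = (37 - (33*(-1/60) + sqrt(-6 + 9/(-11))*(-1/249)))*(1/771) = (37 - (-11/20 + sqrt(-6 + 9*(-1/11))*(-1/249)))*(1/771) = (37 - (-11/20 + sqrt(-6 - 9/11)*(-1/249)))*(1/771) = (37 - (-11/20 + sqrt(-75/11)*(-1/249)))*(1/771) = (37 - (-11/20 + (5*I*sqrt(33)/11)*(-1/249)))*(1/771) = (37 - (-11/20 - 5*I*sqrt(33)/2739))*(1/771) = (37 + (11/20 + 5*I*sqrt(33)/2739))*(1/771) = (751/20 + 5*I*sqrt(33)/2739)*(1/771) = 751/15420 + 5*I*sqrt(33)/2111769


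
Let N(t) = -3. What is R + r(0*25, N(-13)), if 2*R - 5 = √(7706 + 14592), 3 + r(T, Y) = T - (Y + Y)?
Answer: 11/2 + √22298/2 ≈ 80.163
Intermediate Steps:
r(T, Y) = -3 + T - 2*Y (r(T, Y) = -3 + (T - (Y + Y)) = -3 + (T - 2*Y) = -3 + T - 2*Y)
R = 5/2 + √22298/2 (R = 5/2 + √(7706 + 14592)/2 = 5/2 + √22298/2 ≈ 77.163)
R + r(0*25, N(-13)) = (5/2 + √22298/2) + (-3 + 0*25 - 2*(-3)) = (5/2 + √22298/2) + (-3 + 0 + 6) = (5/2 + √22298/2) + 3 = 11/2 + √22298/2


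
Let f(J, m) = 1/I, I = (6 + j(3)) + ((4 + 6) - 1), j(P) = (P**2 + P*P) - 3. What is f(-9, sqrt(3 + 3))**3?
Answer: 1/27000 ≈ 3.7037e-5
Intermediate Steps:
j(P) = -3 + 2*P**2 (j(P) = (P**2 + P**2) - 3 = 2*P**2 - 3 = -3 + 2*P**2)
I = 30 (I = (6 + (-3 + 2*3**2)) + ((4 + 6) - 1) = (6 + (-3 + 2*9)) + (10 - 1) = (6 + (-3 + 18)) + 9 = (6 + 15) + 9 = 21 + 9 = 30)
f(J, m) = 1/30
f(-9, sqrt(3 + 3))**3 = (1/30)**3 = 1/27000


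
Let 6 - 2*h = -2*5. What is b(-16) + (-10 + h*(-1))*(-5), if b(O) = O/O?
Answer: 91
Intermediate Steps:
b(O) = 1
h = 8 (h = 3 - (-1)*5 = 3 - ½*(-10) = 3 + 5 = 8)
b(-16) + (-10 + h*(-1))*(-5) = 1 + (-10 + 8*(-1))*(-5) = 1 + (-10 - 8)*(-5) = 1 - 18*(-5) = 1 + 90 = 91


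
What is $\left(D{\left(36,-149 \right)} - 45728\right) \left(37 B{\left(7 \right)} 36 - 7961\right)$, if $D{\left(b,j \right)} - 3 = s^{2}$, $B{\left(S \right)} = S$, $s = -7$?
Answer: $-62256388$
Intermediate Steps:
$D{\left(b,j \right)} = 52$ ($D{\left(b,j \right)} = 3 + \left(-7\right)^{2} = 3 + 49 = 52$)
$\left(D{\left(36,-149 \right)} - 45728\right) \left(37 B{\left(7 \right)} 36 - 7961\right) = \left(52 - 45728\right) \left(37 \cdot 7 \cdot 36 - 7961\right) = - 45676 \left(259 \cdot 36 - 7961\right) = - 45676 \left(9324 - 7961\right) = \left(-45676\right) 1363 = -62256388$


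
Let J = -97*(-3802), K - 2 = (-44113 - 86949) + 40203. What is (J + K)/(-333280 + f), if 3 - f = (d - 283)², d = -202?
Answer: -25267/51682 ≈ -0.48889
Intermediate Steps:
K = -90857 (K = 2 + ((-44113 - 86949) + 40203) = 2 + (-131062 + 40203) = 2 - 90859 = -90857)
J = 368794
f = -235222 (f = 3 - (-202 - 283)² = 3 - 1*(-485)² = 3 - 1*235225 = 3 - 235225 = -235222)
(J + K)/(-333280 + f) = (368794 - 90857)/(-333280 - 235222) = 277937/(-568502) = 277937*(-1/568502) = -25267/51682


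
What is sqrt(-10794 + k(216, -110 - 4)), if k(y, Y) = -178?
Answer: 2*I*sqrt(2743) ≈ 104.75*I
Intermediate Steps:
sqrt(-10794 + k(216, -110 - 4)) = sqrt(-10794 - 178) = sqrt(-10972) = 2*I*sqrt(2743)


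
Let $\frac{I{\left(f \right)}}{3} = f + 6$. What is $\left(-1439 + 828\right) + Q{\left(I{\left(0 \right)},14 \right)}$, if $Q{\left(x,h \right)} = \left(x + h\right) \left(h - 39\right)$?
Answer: $-1411$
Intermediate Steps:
$I{\left(f \right)} = 18 + 3 f$ ($I{\left(f \right)} = 3 \left(f + 6\right) = 3 \left(6 + f\right) = 18 + 3 f$)
$Q{\left(x,h \right)} = \left(-39 + h\right) \left(h + x\right)$ ($Q{\left(x,h \right)} = \left(h + x\right) \left(-39 + h\right) = \left(-39 + h\right) \left(h + x\right)$)
$\left(-1439 + 828\right) + Q{\left(I{\left(0 \right)},14 \right)} = \left(-1439 + 828\right) + \left(14^{2} - 546 - 39 \left(18 + 3 \cdot 0\right) + 14 \left(18 + 3 \cdot 0\right)\right) = -611 + \left(196 - 546 - 39 \left(18 + 0\right) + 14 \left(18 + 0\right)\right) = -611 + \left(196 - 546 - 702 + 14 \cdot 18\right) = -611 + \left(196 - 546 - 702 + 252\right) = -611 - 800 = -1411$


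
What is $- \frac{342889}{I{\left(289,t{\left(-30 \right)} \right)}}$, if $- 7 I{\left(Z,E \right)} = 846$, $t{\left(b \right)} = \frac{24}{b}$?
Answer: $\frac{2400223}{846} \approx 2837.1$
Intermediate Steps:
$I{\left(Z,E \right)} = - \frac{846}{7}$ ($I{\left(Z,E \right)} = \left(- \frac{1}{7}\right) 846 = - \frac{846}{7}$)
$- \frac{342889}{I{\left(289,t{\left(-30 \right)} \right)}} = - \frac{342889}{- \frac{846}{7}} = \left(-342889\right) \left(- \frac{7}{846}\right) = \frac{2400223}{846}$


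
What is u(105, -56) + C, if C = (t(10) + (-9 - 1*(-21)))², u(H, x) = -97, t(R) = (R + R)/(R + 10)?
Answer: 72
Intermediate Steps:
t(R) = 2*R/(10 + R) (t(R) = (2*R)/(10 + R) = 2*R/(10 + R))
C = 169 (C = (2*10/(10 + 10) + (-9 - 1*(-21)))² = (2*10/20 + (-9 + 21))² = (2*10*(1/20) + 12)² = (1 + 12)² = 13² = 169)
u(105, -56) + C = -97 + 169 = 72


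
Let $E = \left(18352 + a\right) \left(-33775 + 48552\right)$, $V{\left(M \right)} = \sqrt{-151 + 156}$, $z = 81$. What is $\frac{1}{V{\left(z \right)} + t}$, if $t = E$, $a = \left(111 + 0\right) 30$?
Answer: $\frac{320394914}{102652900917067391} - \frac{\sqrt{5}}{102652900917067391} \approx 3.1211 \cdot 10^{-9}$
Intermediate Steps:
$a = 3330$ ($a = 111 \cdot 30 = 3330$)
$V{\left(M \right)} = \sqrt{5}$
$E = 320394914$ ($E = \left(18352 + 3330\right) \left(-33775 + 48552\right) = 21682 \cdot 14777 = 320394914$)
$t = 320394914$
$\frac{1}{V{\left(z \right)} + t} = \frac{1}{\sqrt{5} + 320394914} = \frac{1}{320394914 + \sqrt{5}}$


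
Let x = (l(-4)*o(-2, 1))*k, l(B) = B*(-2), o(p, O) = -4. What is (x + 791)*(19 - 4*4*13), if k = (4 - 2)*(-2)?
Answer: -173691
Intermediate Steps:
l(B) = -2*B
k = -4 (k = 2*(-2) = -4)
x = 128 (x = (-2*(-4)*(-4))*(-4) = (8*(-4))*(-4) = -32*(-4) = 128)
(x + 791)*(19 - 4*4*13) = (128 + 791)*(19 - 4*4*13) = 919*(19 - 16*13) = 919*(19 - 208) = 919*(-189) = -173691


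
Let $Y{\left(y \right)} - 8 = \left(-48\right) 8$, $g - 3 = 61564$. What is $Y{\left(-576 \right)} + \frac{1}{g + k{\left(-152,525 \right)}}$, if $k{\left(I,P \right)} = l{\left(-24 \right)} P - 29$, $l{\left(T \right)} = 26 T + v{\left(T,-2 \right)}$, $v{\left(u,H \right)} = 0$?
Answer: $- \frac{100039313}{266062} \approx -376.0$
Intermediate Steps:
$g = 61567$ ($g = 3 + 61564 = 61567$)
$l{\left(T \right)} = 26 T$ ($l{\left(T \right)} = 26 T + 0 = 26 T$)
$Y{\left(y \right)} = -376$ ($Y{\left(y \right)} = 8 - 384 = -376$)
$k{\left(I,P \right)} = -29 - 624 P$ ($k{\left(I,P \right)} = 26 \left(-24\right) P - 29 = - 624 P - 29 = -29 - 624 P$)
$Y{\left(-576 \right)} + \frac{1}{g + k{\left(-152,525 \right)}} = -376 + \frac{1}{61567 - 327629} = -376 + \frac{1}{-266062} = -376 - \frac{1}{266062} = - \frac{100039313}{266062}$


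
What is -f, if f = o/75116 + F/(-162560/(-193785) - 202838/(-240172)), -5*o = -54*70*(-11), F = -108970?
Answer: 1904814477142304649/29426438413097 ≈ 64731.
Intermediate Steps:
o = -8316 (o = -(-54*70)*(-11)/5 = -(-756)*(-11) = -1/5*41580 = -8316)
f = -1904814477142304649/29426438413097 (f = -8316/75116 - 108970/(-162560/(-193785) - 202838/(-240172)) = -8316*1/75116 - 108970/(-162560*(-1/193785) - 202838*(-1/240172)) = -2079/18779 - 108970/(32512/38757 + 101419/120086) = -2079/18779 - 108970/7834932215/4654173102 = -2079/18779 - 108970*4654173102/7834932215 = -2079/18779 - 101433048584988/1566986443 = -1904814477142304649/29426438413097 ≈ -64731.)
-f = -1*(-1904814477142304649/29426438413097) = 1904814477142304649/29426438413097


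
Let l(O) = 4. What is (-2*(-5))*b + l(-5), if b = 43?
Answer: 434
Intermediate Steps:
(-2*(-5))*b + l(-5) = -2*(-5)*43 + 4 = 10*43 + 4 = 430 + 4 = 434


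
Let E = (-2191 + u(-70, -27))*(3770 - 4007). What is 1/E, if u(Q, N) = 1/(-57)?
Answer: 19/9866152 ≈ 1.9258e-6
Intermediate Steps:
u(Q, N) = -1/57
E = 9866152/19 (E = (-2191 - 1/57)*(3770 - 4007) = -124888/57*(-237) = 9866152/19 ≈ 5.1927e+5)
1/E = 1/(9866152/19) = 19/9866152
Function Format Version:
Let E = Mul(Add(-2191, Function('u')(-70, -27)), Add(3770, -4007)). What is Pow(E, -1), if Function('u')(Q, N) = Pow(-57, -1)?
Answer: Rational(19, 9866152) ≈ 1.9258e-6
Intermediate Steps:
Function('u')(Q, N) = Rational(-1, 57)
E = Rational(9866152, 19) (E = Mul(Add(-2191, Rational(-1, 57)), Add(3770, -4007)) = Mul(Rational(-124888, 57), -237) = Rational(9866152, 19) ≈ 5.1927e+5)
Pow(E, -1) = Pow(Rational(9866152, 19), -1) = Rational(19, 9866152)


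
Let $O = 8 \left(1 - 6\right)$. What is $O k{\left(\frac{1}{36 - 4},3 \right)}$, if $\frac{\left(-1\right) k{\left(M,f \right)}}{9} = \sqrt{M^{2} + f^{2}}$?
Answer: $\frac{45 \sqrt{9217}}{4} \approx 1080.1$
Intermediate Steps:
$O = -40$ ($O = 8 \left(-5\right) = -40$)
$k{\left(M,f \right)} = - 9 \sqrt{M^{2} + f^{2}}$
$O k{\left(\frac{1}{36 - 4},3 \right)} = - 40 \left(- 9 \sqrt{\left(\frac{1}{36 - 4}\right)^{2} + 3^{2}}\right) = - 40 \left(- 9 \sqrt{\left(\frac{1}{32}\right)^{2} + 9}\right) = - 40 \left(- 9 \sqrt{\frac{1}{1024} + 9}\right) = - 40 \left(- 9 \sqrt{\frac{9217}{1024}}\right) = - 40 \left(- 9 \frac{\sqrt{9217}}{32}\right) = - 40 \left(- \frac{9 \sqrt{9217}}{32}\right) = \frac{45 \sqrt{9217}}{4}$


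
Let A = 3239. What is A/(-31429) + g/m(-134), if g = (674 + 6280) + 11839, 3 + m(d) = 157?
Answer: 590146391/4840066 ≈ 121.93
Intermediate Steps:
m(d) = 154 (m(d) = -3 + 157 = 154)
g = 18793 (g = 6954 + 11839 = 18793)
A/(-31429) + g/m(-134) = 3239/(-31429) + 18793/154 = 3239*(-1/31429) + 18793*(1/154) = -3239/31429 + 18793/154 = 590146391/4840066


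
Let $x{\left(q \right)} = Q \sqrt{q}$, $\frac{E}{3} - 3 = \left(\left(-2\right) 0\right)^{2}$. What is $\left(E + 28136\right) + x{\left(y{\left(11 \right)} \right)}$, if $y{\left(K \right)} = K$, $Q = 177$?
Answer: $28145 + 177 \sqrt{11} \approx 28732.0$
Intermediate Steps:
$E = 9$ ($E = 9 + 3 \left(\left(-2\right) 0\right)^{2} = 9 + 3 \cdot 0^{2} = 9 + 3 \cdot 0 = 9 + 0 = 9$)
$x{\left(q \right)} = 177 \sqrt{q}$
$\left(E + 28136\right) + x{\left(y{\left(11 \right)} \right)} = \left(9 + 28136\right) + 177 \sqrt{11} = 28145 + 177 \sqrt{11}$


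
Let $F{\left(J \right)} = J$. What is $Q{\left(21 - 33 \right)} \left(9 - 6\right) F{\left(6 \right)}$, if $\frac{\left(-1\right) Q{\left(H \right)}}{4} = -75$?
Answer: $5400$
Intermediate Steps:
$Q{\left(H \right)} = 300$ ($Q{\left(H \right)} = \left(-4\right) \left(-75\right) = 300$)
$Q{\left(21 - 33 \right)} \left(9 - 6\right) F{\left(6 \right)} = 300 \left(9 - 6\right) 6 = 300 \cdot 3 \cdot 6 = 300 \cdot 18 = 5400$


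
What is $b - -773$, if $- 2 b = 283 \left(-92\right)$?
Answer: $13791$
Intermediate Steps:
$b = 13018$ ($b = - \frac{283 \left(-92\right)}{2} = \left(- \frac{1}{2}\right) \left(-26036\right) = 13018$)
$b - -773 = 13018 - -773 = 13018 + 773 = 13791$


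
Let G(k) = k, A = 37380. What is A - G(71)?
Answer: 37309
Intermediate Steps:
A - G(71) = 37380 - 1*71 = 37380 - 71 = 37309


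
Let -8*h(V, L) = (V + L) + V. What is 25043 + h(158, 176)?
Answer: 49963/2 ≈ 24982.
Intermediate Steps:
h(V, L) = -V/4 - L/8 (h(V, L) = -((V + L) + V)/8 = -((L + V) + V)/8 = -(L + 2*V)/8 = -V/4 - L/8)
25043 + h(158, 176) = 25043 + (-¼*158 - ⅛*176) = 25043 + (-79/2 - 22) = 25043 - 123/2 = 49963/2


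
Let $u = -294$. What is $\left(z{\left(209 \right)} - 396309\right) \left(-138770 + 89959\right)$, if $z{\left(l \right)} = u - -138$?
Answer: $19351853115$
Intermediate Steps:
$z{\left(l \right)} = -156$ ($z{\left(l \right)} = -294 - -138 = -294 + 138 = -156$)
$\left(z{\left(209 \right)} - 396309\right) \left(-138770 + 89959\right) = \left(-156 - 396309\right) \left(-138770 + 89959\right) = \left(-396465\right) \left(-48811\right) = 19351853115$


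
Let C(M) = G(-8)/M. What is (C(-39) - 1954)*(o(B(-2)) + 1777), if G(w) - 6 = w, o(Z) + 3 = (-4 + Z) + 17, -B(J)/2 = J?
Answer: -45493788/13 ≈ -3.4995e+6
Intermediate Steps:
B(J) = -2*J
o(Z) = 10 + Z (o(Z) = -3 + ((-4 + Z) + 17) = -3 + (13 + Z) = 10 + Z)
G(w) = 6 + w
C(M) = -2/M (C(M) = (6 - 8)/M = -2/M)
(C(-39) - 1954)*(o(B(-2)) + 1777) = (-2/(-39) - 1954)*((10 - 2*(-2)) + 1777) = (-2*(-1/39) - 1954)*((10 + 4) + 1777) = (2/39 - 1954)*(14 + 1777) = -76204/39*1791 = -45493788/13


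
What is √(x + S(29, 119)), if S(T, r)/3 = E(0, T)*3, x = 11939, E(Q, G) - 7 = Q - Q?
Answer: √12002 ≈ 109.55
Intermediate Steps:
E(Q, G) = 7 (E(Q, G) = 7 + (Q - Q) = 7 + 0 = 7)
S(T, r) = 63 (S(T, r) = 3*(7*3) = 3*21 = 63)
√(x + S(29, 119)) = √(11939 + 63) = √12002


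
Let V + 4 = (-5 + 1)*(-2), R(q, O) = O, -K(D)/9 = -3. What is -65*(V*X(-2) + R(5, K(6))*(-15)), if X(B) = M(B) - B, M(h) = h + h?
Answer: 26845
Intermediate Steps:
K(D) = 27 (K(D) = -9*(-3) = 27)
M(h) = 2*h
V = 4 (V = -4 + (-5 + 1)*(-2) = -4 - 4*(-2) = -4 + 8 = 4)
X(B) = B (X(B) = 2*B - B = B)
-65*(V*X(-2) + R(5, K(6))*(-15)) = -65*(4*(-2) + 27*(-15)) = -65*(-8 - 405) = -65*(-413) = 26845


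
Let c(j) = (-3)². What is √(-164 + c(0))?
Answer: I*√155 ≈ 12.45*I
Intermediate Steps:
c(j) = 9
√(-164 + c(0)) = √(-164 + 9) = √(-155) = I*√155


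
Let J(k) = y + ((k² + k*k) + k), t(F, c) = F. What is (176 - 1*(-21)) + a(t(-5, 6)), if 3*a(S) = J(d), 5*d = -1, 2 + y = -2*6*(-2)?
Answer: 15322/75 ≈ 204.29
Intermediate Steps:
y = 22 (y = -2 - 2*6*(-2) = -2 - 12*(-2) = -2 + 24 = 22)
d = -⅕ (d = (⅕)*(-1) = -⅕ ≈ -0.20000)
J(k) = 22 + k + 2*k² (J(k) = 22 + ((k² + k*k) + k) = 22 + ((k² + k²) + k) = 22 + (2*k² + k) = 22 + (k + 2*k²) = 22 + k + 2*k²)
a(S) = 547/75 (a(S) = (22 - ⅕ + 2*(-⅕)²)/3 = (22 - ⅕ + 2*(1/25))/3 = (22 - ⅕ + 2/25)/3 = (⅓)*(547/25) = 547/75)
(176 - 1*(-21)) + a(t(-5, 6)) = (176 - 1*(-21)) + 547/75 = (176 + 21) + 547/75 = 197 + 547/75 = 15322/75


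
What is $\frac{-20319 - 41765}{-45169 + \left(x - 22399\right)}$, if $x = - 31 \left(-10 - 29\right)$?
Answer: $\frac{62084}{66359} \approx 0.93558$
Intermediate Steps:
$x = 1209$ ($x = \left(-31\right) \left(-39\right) = 1209$)
$\frac{-20319 - 41765}{-45169 + \left(x - 22399\right)} = \frac{-20319 - 41765}{-45169 + \left(1209 - 22399\right)} = - \frac{62084}{-45169 - 21190} = - \frac{62084}{-66359} = \left(-62084\right) \left(- \frac{1}{66359}\right) = \frac{62084}{66359}$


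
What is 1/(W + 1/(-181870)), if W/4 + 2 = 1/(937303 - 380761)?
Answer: -50609146770/404873088691 ≈ -0.12500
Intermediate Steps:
W = -2226166/278271 (W = -8 + 4/(937303 - 380761) = -8 + 4/556542 = -8 + 4*(1/556542) = -8 + 2/278271 = -2226166/278271 ≈ -8.0000)
1/(W + 1/(-181870)) = 1/(-2226166/278271 + 1/(-181870)) = 1/(-2226166/278271 - 1/181870) = 1/(-404873088691/50609146770) = -50609146770/404873088691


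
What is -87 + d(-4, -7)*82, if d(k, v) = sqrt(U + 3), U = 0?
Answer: -87 + 82*sqrt(3) ≈ 55.028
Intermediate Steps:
d(k, v) = sqrt(3) (d(k, v) = sqrt(0 + 3) = sqrt(3))
-87 + d(-4, -7)*82 = -87 + sqrt(3)*82 = -87 + 82*sqrt(3)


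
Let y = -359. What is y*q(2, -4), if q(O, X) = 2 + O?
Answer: -1436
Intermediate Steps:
y*q(2, -4) = -359*(2 + 2) = -359*4 = -1436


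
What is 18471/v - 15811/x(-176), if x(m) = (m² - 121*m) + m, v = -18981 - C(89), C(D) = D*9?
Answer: -212506403/171760512 ≈ -1.2372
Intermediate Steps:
C(D) = 9*D
v = -19782 (v = -18981 - 9*89 = -18981 - 1*801 = -18981 - 801 = -19782)
x(m) = m² - 120*m
18471/v - 15811/x(-176) = 18471/(-19782) - 15811*(-1/(176*(-120 - 176))) = 18471*(-1/19782) - 15811/((-176*(-296))) = -6157/6594 - 15811/52096 = -212506403/171760512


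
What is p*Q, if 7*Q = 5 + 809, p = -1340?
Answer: -1090760/7 ≈ -1.5582e+5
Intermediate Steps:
Q = 814/7 (Q = (5 + 809)/7 = (⅐)*814 = 814/7 ≈ 116.29)
p*Q = -1340*814/7 = -1090760/7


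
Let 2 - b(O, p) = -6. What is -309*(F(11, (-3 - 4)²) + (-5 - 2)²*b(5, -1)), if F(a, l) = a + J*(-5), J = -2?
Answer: -127617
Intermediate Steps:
b(O, p) = 8 (b(O, p) = 2 - 1*(-6) = 2 + 6 = 8)
F(a, l) = 10 + a (F(a, l) = a - 2*(-5) = a + 10 = 10 + a)
-309*(F(11, (-3 - 4)²) + (-5 - 2)²*b(5, -1)) = -309*((10 + 11) + (-5 - 2)²*8) = -309*(21 + (-7)²*8) = -309*(21 + 49*8) = -309*(21 + 392) = -309*413 = -127617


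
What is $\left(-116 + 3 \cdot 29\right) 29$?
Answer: $-841$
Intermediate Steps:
$\left(-116 + 3 \cdot 29\right) 29 = \left(-116 + 87\right) 29 = \left(-29\right) 29 = -841$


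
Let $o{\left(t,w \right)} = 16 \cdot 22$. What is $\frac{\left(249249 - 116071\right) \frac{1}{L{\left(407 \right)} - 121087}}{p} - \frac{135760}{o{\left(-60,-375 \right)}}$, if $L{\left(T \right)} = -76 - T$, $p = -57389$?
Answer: $- \frac{29598990782067}{76744588030} \approx -385.68$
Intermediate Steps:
$o{\left(t,w \right)} = 352$
$\frac{\left(249249 - 116071\right) \frac{1}{L{\left(407 \right)} - 121087}}{p} - \frac{135760}{o{\left(-60,-375 \right)}} = \frac{\left(249249 - 116071\right) \frac{1}{\left(-76 - 407\right) - 121087}}{-57389} - \frac{135760}{352} = \frac{133178}{\left(-76 - 407\right) - 121087} \left(- \frac{1}{57389}\right) - \frac{8485}{22} = \frac{133178}{-483 - 121087} \left(- \frac{1}{57389}\right) - \frac{8485}{22} = \frac{133178}{-121570} \left(- \frac{1}{57389}\right) - \frac{8485}{22} = 133178 \left(- \frac{1}{121570}\right) \left(- \frac{1}{57389}\right) - \frac{8485}{22} = \left(- \frac{66589}{60785}\right) \left(- \frac{1}{57389}\right) - \frac{8485}{22} = \frac{66589}{3488390365} - \frac{8485}{22} = - \frac{29598990782067}{76744588030}$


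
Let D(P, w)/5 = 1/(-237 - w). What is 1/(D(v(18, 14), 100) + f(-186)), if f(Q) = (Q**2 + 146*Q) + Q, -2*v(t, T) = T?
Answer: 337/2444593 ≈ 0.00013786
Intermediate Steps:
v(t, T) = -T/2
D(P, w) = 5/(-237 - w)
f(Q) = Q**2 + 147*Q
1/(D(v(18, 14), 100) + f(-186)) = 1/(-5/(237 + 100) - 186*(147 - 186)) = 1/(-5/337 - 186*(-39)) = 1/(-5*1/337 + 7254) = 1/(-5/337 + 7254) = 1/(2444593/337) = 337/2444593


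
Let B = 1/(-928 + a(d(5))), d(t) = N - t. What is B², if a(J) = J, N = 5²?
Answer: 1/824464 ≈ 1.2129e-6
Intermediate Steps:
N = 25
d(t) = 25 - t
B = -1/908 (B = 1/(-928 + (25 - 1*5)) = 1/(-928 + (25 - 5)) = 1/(-928 + 20) = 1/(-908) = -1/908 ≈ -0.0011013)
B² = (-1/908)² = 1/824464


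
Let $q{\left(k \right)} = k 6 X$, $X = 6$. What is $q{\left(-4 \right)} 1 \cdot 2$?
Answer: $-288$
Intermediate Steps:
$q{\left(k \right)} = 36 k$ ($q{\left(k \right)} = k 6 \cdot 6 = 6 k 6 = 36 k$)
$q{\left(-4 \right)} 1 \cdot 2 = 36 \left(-4\right) 1 \cdot 2 = \left(-144\right) 1 \cdot 2 = \left(-144\right) 2 = -288$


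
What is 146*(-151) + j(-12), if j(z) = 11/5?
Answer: -110219/5 ≈ -22044.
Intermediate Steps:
j(z) = 11/5 (j(z) = 11*(1/5) = 11/5)
146*(-151) + j(-12) = 146*(-151) + 11/5 = -22046 + 11/5 = -110219/5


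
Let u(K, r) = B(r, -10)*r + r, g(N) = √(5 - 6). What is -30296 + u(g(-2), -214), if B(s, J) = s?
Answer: 15286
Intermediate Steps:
g(N) = I (g(N) = √(-1) = I)
u(K, r) = r + r² (u(K, r) = r*r + r = r² + r = r + r²)
-30296 + u(g(-2), -214) = -30296 - 214*(1 - 214) = -30296 - 214*(-213) = -30296 + 45582 = 15286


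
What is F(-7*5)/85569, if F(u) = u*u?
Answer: 1225/85569 ≈ 0.014316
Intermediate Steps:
F(u) = u²
F(-7*5)/85569 = (-7*5)²/85569 = (-35)²*(1/85569) = 1225*(1/85569) = 1225/85569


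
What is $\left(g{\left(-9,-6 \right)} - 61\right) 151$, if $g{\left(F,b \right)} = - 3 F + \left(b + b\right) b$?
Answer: $5738$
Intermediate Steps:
$g{\left(F,b \right)} = - 3 F + 2 b^{2}$ ($g{\left(F,b \right)} = - 3 F + 2 b b = - 3 F + 2 b^{2}$)
$\left(g{\left(-9,-6 \right)} - 61\right) 151 = \left(\left(\left(-3\right) \left(-9\right) + 2 \left(-6\right)^{2}\right) - 61\right) 151 = \left(\left(27 + 2 \cdot 36\right) - 61\right) 151 = \left(\left(27 + 72\right) - 61\right) 151 = \left(99 - 61\right) 151 = 38 \cdot 151 = 5738$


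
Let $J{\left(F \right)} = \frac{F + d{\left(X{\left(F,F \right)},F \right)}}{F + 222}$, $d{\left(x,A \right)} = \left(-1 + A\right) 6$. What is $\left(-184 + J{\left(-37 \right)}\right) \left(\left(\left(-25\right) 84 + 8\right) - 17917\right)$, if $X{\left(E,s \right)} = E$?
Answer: $\frac{137281749}{37} \approx 3.7103 \cdot 10^{6}$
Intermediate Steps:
$d{\left(x,A \right)} = -6 + 6 A$
$J{\left(F \right)} = \frac{-6 + 7 F}{222 + F}$ ($J{\left(F \right)} = \frac{F + \left(-6 + 6 F\right)}{F + 222} = \frac{-6 + 7 F}{222 + F}$)
$\left(-184 + J{\left(-37 \right)}\right) \left(\left(\left(-25\right) 84 + 8\right) - 17917\right) = \left(-184 + \frac{-6 + 7 \left(-37\right)}{222 - 37}\right) \left(\left(\left(-25\right) 84 + 8\right) - 17917\right) = \left(-184 + \frac{-6 - 259}{185}\right) \left(\left(-2100 + 8\right) - 17917\right) = \left(-184 + \frac{1}{185} \left(-265\right)\right) \left(-2092 - 17917\right) = \left(-184 - \frac{53}{37}\right) \left(-20009\right) = \left(- \frac{6861}{37}\right) \left(-20009\right) = \frac{137281749}{37}$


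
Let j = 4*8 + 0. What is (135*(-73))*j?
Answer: -315360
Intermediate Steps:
j = 32 (j = 32 + 0 = 32)
(135*(-73))*j = (135*(-73))*32 = -9855*32 = -315360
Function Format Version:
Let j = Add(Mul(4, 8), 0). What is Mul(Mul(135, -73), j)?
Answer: -315360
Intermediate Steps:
j = 32 (j = Add(32, 0) = 32)
Mul(Mul(135, -73), j) = Mul(Mul(135, -73), 32) = Mul(-9855, 32) = -315360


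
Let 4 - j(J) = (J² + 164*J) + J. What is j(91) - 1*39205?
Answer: -62497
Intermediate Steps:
j(J) = 4 - J² - 165*J (j(J) = 4 - ((J² + 164*J) + J) = 4 - (J² + 165*J) = 4 + (-J² - 165*J) = 4 - J² - 165*J)
j(91) - 1*39205 = (4 - 1*91² - 165*91) - 1*39205 = (4 - 1*8281 - 15015) - 39205 = (4 - 8281 - 15015) - 39205 = -23292 - 39205 = -62497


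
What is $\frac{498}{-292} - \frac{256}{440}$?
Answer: $- \frac{18367}{8030} \approx -2.2873$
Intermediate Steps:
$\frac{498}{-292} - \frac{256}{440} = 498 \left(- \frac{1}{292}\right) - \frac{32}{55} = - \frac{249}{146} - \frac{32}{55} = - \frac{18367}{8030}$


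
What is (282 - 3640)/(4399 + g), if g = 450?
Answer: -3358/4849 ≈ -0.69251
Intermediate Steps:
(282 - 3640)/(4399 + g) = (282 - 3640)/(4399 + 450) = -3358/4849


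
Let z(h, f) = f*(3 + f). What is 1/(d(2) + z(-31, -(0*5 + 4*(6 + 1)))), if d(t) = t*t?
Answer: 1/704 ≈ 0.0014205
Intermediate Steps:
d(t) = t**2
1/(d(2) + z(-31, -(0*5 + 4*(6 + 1)))) = 1/(2**2 + (-(0*5 + 4*(6 + 1)))*(3 - (0*5 + 4*(6 + 1)))) = 1/(4 + (-(0 + 4*7))*(3 - (0 + 4*7))) = 1/(4 + (-(0 + 28))*(3 - (0 + 28))) = 1/(4 + (-1*28)*(3 - 1*28)) = 1/(4 - 28*(3 - 28)) = 1/(4 - 28*(-25)) = 1/(4 + 700) = 1/704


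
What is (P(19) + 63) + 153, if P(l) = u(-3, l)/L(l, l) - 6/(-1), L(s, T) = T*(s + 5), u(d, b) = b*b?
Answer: 5347/24 ≈ 222.79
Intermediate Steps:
u(d, b) = b**2
L(s, T) = T*(5 + s)
P(l) = 6 + l/(5 + l) (P(l) = l**2/((l*(5 + l))) - 6/(-1) = l**2*(1/(l*(5 + l))) - 6*(-1) = l/(5 + l) + 6 = 6 + l/(5 + l))
(P(19) + 63) + 153 = ((30 + 7*19)/(5 + 19) + 63) + 153 = ((30 + 133)/24 + 63) + 153 = ((1/24)*163 + 63) + 153 = (163/24 + 63) + 153 = 1675/24 + 153 = 5347/24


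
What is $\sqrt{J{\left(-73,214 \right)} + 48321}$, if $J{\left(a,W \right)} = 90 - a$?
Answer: $2 \sqrt{12121} \approx 220.19$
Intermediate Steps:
$\sqrt{J{\left(-73,214 \right)} + 48321} = \sqrt{\left(90 - -73\right) + 48321} = \sqrt{\left(90 + 73\right) + 48321} = \sqrt{163 + 48321} = \sqrt{48484} = 2 \sqrt{12121}$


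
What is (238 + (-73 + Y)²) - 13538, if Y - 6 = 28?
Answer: -11779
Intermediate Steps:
Y = 34 (Y = 6 + 28 = 34)
(238 + (-73 + Y)²) - 13538 = (238 + (-73 + 34)²) - 13538 = (238 + (-39)²) - 13538 = (238 + 1521) - 13538 = 1759 - 13538 = -11779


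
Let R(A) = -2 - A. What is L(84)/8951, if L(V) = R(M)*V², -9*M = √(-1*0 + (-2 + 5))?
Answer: -14112/8951 + 784*√3/8951 ≈ -1.4249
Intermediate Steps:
M = -√3/9 (M = -√(-1*0 + (-2 + 5))/9 = -√(0 + 3)/9 = -√3/9 ≈ -0.19245)
L(V) = V²*(-2 + √3/9) (L(V) = (-2 - (-1)*√3/9)*V² = (-2 + √3/9)*V² = V²*(-2 + √3/9))
L(84)/8951 = ((⅑)*84²*(-18 + √3))/8951 = ((⅑)*7056*(-18 + √3))*(1/8951) = (-14112 + 784*√3)*(1/8951) = -14112/8951 + 784*√3/8951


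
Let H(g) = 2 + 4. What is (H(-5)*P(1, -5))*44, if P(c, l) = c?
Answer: 264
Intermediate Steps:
H(g) = 6
(H(-5)*P(1, -5))*44 = (6*1)*44 = 6*44 = 264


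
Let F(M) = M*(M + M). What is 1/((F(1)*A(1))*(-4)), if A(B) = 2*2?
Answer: -1/32 ≈ -0.031250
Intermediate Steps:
A(B) = 4
F(M) = 2*M² (F(M) = M*(2*M) = 2*M²)
1/((F(1)*A(1))*(-4)) = 1/(((2*1²)*4)*(-4)) = 1/(((2*1)*4)*(-4)) = 1/((2*4)*(-4)) = 1/(8*(-4)) = 1/(-32) = -1/32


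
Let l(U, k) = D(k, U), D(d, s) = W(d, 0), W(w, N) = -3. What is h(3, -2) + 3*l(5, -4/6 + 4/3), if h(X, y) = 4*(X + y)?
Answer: -5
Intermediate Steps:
D(d, s) = -3
l(U, k) = -3
h(X, y) = 4*X + 4*y
h(3, -2) + 3*l(5, -4/6 + 4/3) = (4*3 + 4*(-2)) + 3*(-3) = (12 - 8) - 9 = 4 - 9 = -5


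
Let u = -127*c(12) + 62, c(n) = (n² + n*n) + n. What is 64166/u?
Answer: -32083/19019 ≈ -1.6869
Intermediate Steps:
c(n) = n + 2*n² (c(n) = (n² + n²) + n = 2*n² + n = n + 2*n²)
u = -38038 (u = -1524*(1 + 2*12) + 62 = -1524*(1 + 24) + 62 = -1524*25 + 62 = -127*300 + 62 = -38100 + 62 = -38038)
64166/u = 64166/(-38038) = 64166*(-1/38038) = -32083/19019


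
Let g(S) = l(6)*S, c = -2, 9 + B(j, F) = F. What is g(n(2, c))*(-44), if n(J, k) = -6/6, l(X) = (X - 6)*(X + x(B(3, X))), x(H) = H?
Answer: 0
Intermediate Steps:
B(j, F) = -9 + F
l(X) = (-9 + 2*X)*(-6 + X) (l(X) = (X - 6)*(X + (-9 + X)) = (-6 + X)*(-9 + 2*X) = (-9 + 2*X)*(-6 + X))
n(J, k) = -1 (n(J, k) = -6*⅙ = -1)
g(S) = 0 (g(S) = (54 - 21*6 + 2*6²)*S = (54 - 126 + 2*36)*S = (54 - 126 + 72)*S = 0*S = 0)
g(n(2, c))*(-44) = 0*(-44) = 0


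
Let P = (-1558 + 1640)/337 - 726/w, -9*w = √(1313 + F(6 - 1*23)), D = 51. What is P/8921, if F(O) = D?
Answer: 82/3006377 + 27*√341/25141 ≈ 0.019859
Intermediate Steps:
F(O) = 51
w = -2*√341/9 (w = -√(1313 + 51)/9 = -2*√341/9 ≈ -4.1036)
P = 82/337 + 297*√341/31 (P = (-1558 + 1640)/337 - 726*(-9*√341/682) = 82*(1/337) - (-297)*√341/31 = 82/337 + 297*√341/31 ≈ 177.16)
P/8921 = (82/337 + 297*√341/31)/8921 = (82/337 + 297*√341/31)*(1/8921) = 82/3006377 + 27*√341/25141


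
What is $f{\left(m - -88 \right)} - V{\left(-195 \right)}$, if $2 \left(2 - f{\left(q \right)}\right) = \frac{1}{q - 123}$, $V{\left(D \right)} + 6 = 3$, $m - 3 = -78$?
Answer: $\frac{1101}{220} \approx 5.0045$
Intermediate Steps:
$m = -75$ ($m = 3 - 78 = -75$)
$V{\left(D \right)} = -3$ ($V{\left(D \right)} = -6 + 3 = -3$)
$f{\left(q \right)} = 2 - \frac{1}{2 \left(-123 + q\right)}$ ($f{\left(q \right)} = 2 - \frac{1}{2 \left(q - 123\right)} = 2 - \frac{1}{2 \left(-123 + q\right)}$)
$f{\left(m - -88 \right)} - V{\left(-195 \right)} = \frac{-493 + 4 \left(-75 - -88\right)}{2 \left(-123 - -13\right)} - -3 = \frac{-493 + 4 \left(-75 + 88\right)}{2 \left(-123 + \left(-75 + 88\right)\right)} + 3 = \frac{-493 + 4 \cdot 13}{2 \left(-123 + 13\right)} + 3 = \frac{-493 + 52}{2 \left(-110\right)} + 3 = \frac{1}{2} \left(- \frac{1}{110}\right) \left(-441\right) + 3 = \frac{441}{220} + 3 = \frac{1101}{220}$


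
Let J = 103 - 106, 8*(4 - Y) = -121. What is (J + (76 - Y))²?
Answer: 185761/64 ≈ 2902.5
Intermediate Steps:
Y = 153/8 (Y = 4 - ⅛*(-121) = 4 + 121/8 = 153/8 ≈ 19.125)
J = -3
(J + (76 - Y))² = (-3 + (76 - 1*153/8))² = (-3 + (76 - 153/8))² = (-3 + 455/8)² = (431/8)² = 185761/64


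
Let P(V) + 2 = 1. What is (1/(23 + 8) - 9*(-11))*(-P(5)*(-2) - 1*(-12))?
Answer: 30700/31 ≈ 990.32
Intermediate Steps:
P(V) = -1 (P(V) = -2 + 1 = -1)
(1/(23 + 8) - 9*(-11))*(-P(5)*(-2) - 1*(-12)) = (1/(23 + 8) - 9*(-11))*(-1*(-1)*(-2) - 1*(-12)) = (1/31 + 99)*(1*(-2) + 12) = (1/31 + 99)*(-2 + 12) = (3070/31)*10 = 30700/31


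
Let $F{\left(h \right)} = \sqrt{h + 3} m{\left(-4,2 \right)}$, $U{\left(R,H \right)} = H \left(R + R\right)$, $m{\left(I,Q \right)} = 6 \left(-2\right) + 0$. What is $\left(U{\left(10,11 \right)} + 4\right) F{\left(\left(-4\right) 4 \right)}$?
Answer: $- 2688 i \sqrt{13} \approx - 9691.7 i$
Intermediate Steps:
$m{\left(I,Q \right)} = -12$ ($m{\left(I,Q \right)} = -12 + 0 = -12$)
$U{\left(R,H \right)} = 2 H R$ ($U{\left(R,H \right)} = H 2 R = 2 H R$)
$F{\left(h \right)} = - 12 \sqrt{3 + h}$ ($F{\left(h \right)} = \sqrt{h + 3} \left(-12\right) = \sqrt{3 + h} \left(-12\right) = - 12 \sqrt{3 + h}$)
$\left(U{\left(10,11 \right)} + 4\right) F{\left(\left(-4\right) 4 \right)} = \left(2 \cdot 11 \cdot 10 + 4\right) \left(- 12 \sqrt{3 - 16}\right) = \left(220 + 4\right) \left(- 12 \sqrt{3 - 16}\right) = 224 \left(- 12 \sqrt{-13}\right) = 224 \left(- 12 i \sqrt{13}\right) = - 2688 i \sqrt{13}$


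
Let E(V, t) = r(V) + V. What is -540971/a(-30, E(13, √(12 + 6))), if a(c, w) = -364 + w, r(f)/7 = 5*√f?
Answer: 14606217/8252 + 18933985*√13/107276 ≈ 2406.4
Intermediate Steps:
r(f) = 35*√f (r(f) = 7*(5*√f) = 35*√f)
E(V, t) = V + 35*√V (E(V, t) = 35*√V + V = V + 35*√V)
-540971/a(-30, E(13, √(12 + 6))) = -540971/(-364 + (13 + 35*√13)) = -540971/(-351 + 35*√13)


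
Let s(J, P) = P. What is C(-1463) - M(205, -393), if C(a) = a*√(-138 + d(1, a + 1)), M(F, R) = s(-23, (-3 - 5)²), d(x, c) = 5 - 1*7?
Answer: -64 - 2926*I*√35 ≈ -64.0 - 17310.0*I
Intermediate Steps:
d(x, c) = -2 (d(x, c) = 5 - 7 = -2)
M(F, R) = 64 (M(F, R) = (-3 - 5)² = (-8)² = 64)
C(a) = 2*I*a*√35 (C(a) = a*√(-138 - 2) = a*√(-140) = a*(2*I*√35) = 2*I*a*√35)
C(-1463) - M(205, -393) = 2*I*(-1463)*√35 - 1*64 = -2926*I*√35 - 64 = -64 - 2926*I*√35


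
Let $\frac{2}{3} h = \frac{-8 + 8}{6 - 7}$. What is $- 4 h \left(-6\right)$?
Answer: $0$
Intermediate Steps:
$h = 0$ ($h = \frac{3 \frac{-8 + 8}{6 - 7}}{2} = \frac{3 \frac{0}{6 - 7}}{2} = \frac{3 \frac{0}{-1}}{2} = \frac{3 \cdot 0 \left(-1\right)}{2} = \frac{3}{2} \cdot 0 = 0$)
$- 4 h \left(-6\right) = \left(-4\right) 0 \left(-6\right) = 0 \left(-6\right) = 0$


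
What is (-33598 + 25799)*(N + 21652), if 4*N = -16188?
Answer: -137301395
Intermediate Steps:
N = -4047 (N = (¼)*(-16188) = -4047)
(-33598 + 25799)*(N + 21652) = (-33598 + 25799)*(-4047 + 21652) = -7799*17605 = -137301395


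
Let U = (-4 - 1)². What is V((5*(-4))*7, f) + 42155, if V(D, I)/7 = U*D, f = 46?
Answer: 17655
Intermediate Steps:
U = 25 (U = (-5)² = 25)
V(D, I) = 175*D (V(D, I) = 7*(25*D) = 175*D)
V((5*(-4))*7, f) + 42155 = 175*((5*(-4))*7) + 42155 = 175*(-20*7) + 42155 = 175*(-140) + 42155 = -24500 + 42155 = 17655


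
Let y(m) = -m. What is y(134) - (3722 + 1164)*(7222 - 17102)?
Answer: 48273546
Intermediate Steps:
y(134) - (3722 + 1164)*(7222 - 17102) = -1*134 - (3722 + 1164)*(7222 - 17102) = -134 - 4886*(-9880) = -134 - 1*(-48273680) = -134 + 48273680 = 48273546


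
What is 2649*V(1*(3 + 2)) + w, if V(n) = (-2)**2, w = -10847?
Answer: -251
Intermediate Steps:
V(n) = 4
2649*V(1*(3 + 2)) + w = 2649*4 - 10847 = 10596 - 10847 = -251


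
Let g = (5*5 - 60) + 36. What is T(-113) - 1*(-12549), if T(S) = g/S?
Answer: 1418036/113 ≈ 12549.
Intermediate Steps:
g = 1 (g = (25 - 60) + 36 = -35 + 36 = 1)
T(S) = 1/S
T(-113) - 1*(-12549) = 1/(-113) - 1*(-12549) = -1/113 + 12549 = 1418036/113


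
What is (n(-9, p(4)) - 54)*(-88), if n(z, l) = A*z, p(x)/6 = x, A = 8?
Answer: 11088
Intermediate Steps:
p(x) = 6*x
n(z, l) = 8*z
(n(-9, p(4)) - 54)*(-88) = (8*(-9) - 54)*(-88) = (-72 - 54)*(-88) = -126*(-88) = 11088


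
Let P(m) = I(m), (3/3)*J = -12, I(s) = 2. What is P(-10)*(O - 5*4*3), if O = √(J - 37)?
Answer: -120 + 14*I ≈ -120.0 + 14.0*I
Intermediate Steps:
J = -12
P(m) = 2
O = 7*I (O = √(-12 - 37) = √(-49) = 7*I ≈ 7.0*I)
P(-10)*(O - 5*4*3) = 2*(7*I - 5*4*3) = 2*(7*I - 20*3) = 2*(7*I - 60) = 2*(-60 + 7*I) = -120 + 14*I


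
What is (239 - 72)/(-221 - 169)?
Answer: -167/390 ≈ -0.42821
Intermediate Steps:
(239 - 72)/(-221 - 169) = 167/(-390) = 167*(-1/390) = -167/390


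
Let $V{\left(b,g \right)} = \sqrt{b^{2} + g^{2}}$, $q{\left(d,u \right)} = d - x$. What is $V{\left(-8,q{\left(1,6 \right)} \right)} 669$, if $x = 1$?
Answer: $5352$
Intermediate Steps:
$q{\left(d,u \right)} = -1 + d$ ($q{\left(d,u \right)} = d - 1 = -1 + d$)
$V{\left(-8,q{\left(1,6 \right)} \right)} 669 = \sqrt{\left(-8\right)^{2} + \left(-1 + 1\right)^{2}} \cdot 669 = \sqrt{64 + 0^{2}} \cdot 669 = \sqrt{64 + 0} \cdot 669 = \sqrt{64} \cdot 669 = 8 \cdot 669 = 5352$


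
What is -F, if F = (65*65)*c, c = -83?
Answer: 350675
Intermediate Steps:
F = -350675 (F = (65*65)*(-83) = 4225*(-83) = -350675)
-F = -1*(-350675) = 350675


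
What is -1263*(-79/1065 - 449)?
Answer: 201349144/355 ≈ 5.6718e+5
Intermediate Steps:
-1263*(-79/1065 - 449) = -1263*(-478264/1065) = 201349144/355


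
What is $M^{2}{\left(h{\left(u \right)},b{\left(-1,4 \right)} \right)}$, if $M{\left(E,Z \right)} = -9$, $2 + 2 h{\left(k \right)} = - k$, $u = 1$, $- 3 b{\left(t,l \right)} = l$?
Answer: $81$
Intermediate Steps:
$b{\left(t,l \right)} = - \frac{l}{3}$
$h{\left(k \right)} = -1 - \frac{k}{2}$ ($h{\left(k \right)} = -1 + \frac{\left(-1\right) k}{2} = -1 - \frac{k}{2}$)
$M^{2}{\left(h{\left(u \right)},b{\left(-1,4 \right)} \right)} = \left(-9\right)^{2} = 81$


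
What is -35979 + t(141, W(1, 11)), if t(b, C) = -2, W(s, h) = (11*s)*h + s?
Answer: -35981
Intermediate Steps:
W(s, h) = s + 11*h*s (W(s, h) = 11*h*s + s = s + 11*h*s)
-35979 + t(141, W(1, 11)) = -35979 - 2 = -35981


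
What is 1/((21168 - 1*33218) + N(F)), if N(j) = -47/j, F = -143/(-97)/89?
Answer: -143/2128901 ≈ -6.7171e-5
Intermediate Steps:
F = 143/8633 (F = -143*(-1/97)*(1/89) = (143/97)*(1/89) = 143/8633 ≈ 0.016564)
1/((21168 - 1*33218) + N(F)) = 1/((21168 - 1*33218) - 47/143/8633) = 1/((21168 - 33218) - 47*8633/143) = 1/(-12050 - 405751/143) = 1/(-2128901/143) = -143/2128901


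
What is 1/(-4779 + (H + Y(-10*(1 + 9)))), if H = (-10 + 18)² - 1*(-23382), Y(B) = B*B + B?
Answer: 1/28567 ≈ 3.5005e-5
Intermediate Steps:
Y(B) = B + B² (Y(B) = B² + B = B + B²)
H = 23446 (H = 8² + 23382 = 64 + 23382 = 23446)
1/(-4779 + (H + Y(-10*(1 + 9)))) = 1/(-4779 + (23446 + (-10*(1 + 9))*(1 - 10*(1 + 9)))) = 1/(-4779 + (23446 + (-10*10)*(1 - 10*10))) = 1/(-4779 + (23446 - 100*(1 - 100))) = 1/(-4779 + (23446 - 100*(-99))) = 1/(-4779 + (23446 + 9900)) = 1/(-4779 + 33346) = 1/28567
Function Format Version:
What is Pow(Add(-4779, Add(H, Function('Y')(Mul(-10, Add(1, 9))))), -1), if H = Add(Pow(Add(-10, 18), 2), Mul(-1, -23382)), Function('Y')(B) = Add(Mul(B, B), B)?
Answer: Rational(1, 28567) ≈ 3.5005e-5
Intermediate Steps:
Function('Y')(B) = Add(B, Pow(B, 2)) (Function('Y')(B) = Add(Pow(B, 2), B) = Add(B, Pow(B, 2)))
H = 23446 (H = Add(Pow(8, 2), 23382) = Add(64, 23382) = 23446)
Pow(Add(-4779, Add(H, Function('Y')(Mul(-10, Add(1, 9))))), -1) = Pow(Add(-4779, Add(23446, Mul(Mul(-10, Add(1, 9)), Add(1, Mul(-10, Add(1, 9)))))), -1) = Pow(Add(-4779, Add(23446, Mul(Mul(-10, 10), Add(1, Mul(-10, 10))))), -1) = Pow(Add(-4779, Add(23446, Mul(-100, Add(1, -100)))), -1) = Pow(Add(-4779, Add(23446, Mul(-100, -99))), -1) = Pow(Add(-4779, Add(23446, 9900)), -1) = Pow(Add(-4779, 33346), -1) = Pow(28567, -1) = Rational(1, 28567)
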